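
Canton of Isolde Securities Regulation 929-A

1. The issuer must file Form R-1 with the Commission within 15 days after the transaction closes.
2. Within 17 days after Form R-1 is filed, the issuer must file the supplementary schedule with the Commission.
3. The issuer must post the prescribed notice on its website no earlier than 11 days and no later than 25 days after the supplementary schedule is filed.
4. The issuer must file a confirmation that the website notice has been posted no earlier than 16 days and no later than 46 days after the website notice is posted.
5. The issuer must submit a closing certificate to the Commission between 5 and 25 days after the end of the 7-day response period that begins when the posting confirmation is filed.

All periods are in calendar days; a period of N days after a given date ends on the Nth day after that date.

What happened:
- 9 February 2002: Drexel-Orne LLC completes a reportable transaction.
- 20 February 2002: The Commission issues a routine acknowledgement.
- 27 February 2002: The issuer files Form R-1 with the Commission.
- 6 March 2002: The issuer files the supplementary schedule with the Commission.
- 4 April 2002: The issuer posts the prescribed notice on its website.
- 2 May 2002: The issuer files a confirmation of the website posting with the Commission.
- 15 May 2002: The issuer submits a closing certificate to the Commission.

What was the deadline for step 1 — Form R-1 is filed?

Step 1 runs from 9 February 2002, when the transaction closes. 15 days after 9 February 2002 is 24 February 2002.

24 February 2002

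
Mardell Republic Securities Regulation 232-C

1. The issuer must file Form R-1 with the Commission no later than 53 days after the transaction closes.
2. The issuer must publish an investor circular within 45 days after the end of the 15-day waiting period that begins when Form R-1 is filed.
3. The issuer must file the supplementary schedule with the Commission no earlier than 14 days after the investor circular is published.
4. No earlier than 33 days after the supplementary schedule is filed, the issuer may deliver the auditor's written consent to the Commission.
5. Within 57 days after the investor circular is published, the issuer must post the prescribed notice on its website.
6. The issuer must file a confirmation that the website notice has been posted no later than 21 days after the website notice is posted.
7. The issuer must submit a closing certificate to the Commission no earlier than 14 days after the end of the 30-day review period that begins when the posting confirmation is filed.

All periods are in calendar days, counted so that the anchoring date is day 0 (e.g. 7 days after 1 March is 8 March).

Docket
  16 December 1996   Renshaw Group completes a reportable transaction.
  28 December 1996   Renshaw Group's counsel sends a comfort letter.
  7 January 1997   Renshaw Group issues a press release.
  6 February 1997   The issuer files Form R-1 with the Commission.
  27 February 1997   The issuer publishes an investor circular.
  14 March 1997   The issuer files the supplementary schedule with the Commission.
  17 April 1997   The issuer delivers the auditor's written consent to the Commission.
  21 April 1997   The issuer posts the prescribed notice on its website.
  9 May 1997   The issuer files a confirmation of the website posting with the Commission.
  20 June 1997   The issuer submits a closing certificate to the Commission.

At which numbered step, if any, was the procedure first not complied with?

Step 1 — counting 53 days from 16 December 1996 (when the transaction closes) gives a deadline of 7 February 1997; 6 February 1997 is within that limit.
Step 2 — counting 45 days from 21 February 1997 (end of the 15-day waiting period, which began when Form R-1 is filed on 6 February 1997) gives a deadline of 7 April 1997; 27 February 1997 is within that limit.
Step 3 — must wait 14 days from 27 February 1997 (when the investor circular is published), so not before 13 March 1997; 14 March 1997 is on or after that date.
Step 4 — must wait 33 days from 14 March 1997 (when the supplementary schedule is filed), so not before 16 April 1997; 17 April 1997 is on or after that date.
Step 5 — counting 57 days from 27 February 1997 (when the investor circular is published) gives a deadline of 25 April 1997; completed 21 April 1997, before the deadline.
Step 6 — counting 21 days from 21 April 1997 (when the website notice is posted) gives a deadline of 12 May 1997; completed 9 May 1997, before the deadline.
Step 7 — must wait 14 days from 8 June 1997 (end of the 30-day review period, which began when the posting confirmation is filed on 9 May 1997), so not before 22 June 1997; 20 June 1997 is 2 days before the earliest permitted date.
Later steps need not be reached.

Step 7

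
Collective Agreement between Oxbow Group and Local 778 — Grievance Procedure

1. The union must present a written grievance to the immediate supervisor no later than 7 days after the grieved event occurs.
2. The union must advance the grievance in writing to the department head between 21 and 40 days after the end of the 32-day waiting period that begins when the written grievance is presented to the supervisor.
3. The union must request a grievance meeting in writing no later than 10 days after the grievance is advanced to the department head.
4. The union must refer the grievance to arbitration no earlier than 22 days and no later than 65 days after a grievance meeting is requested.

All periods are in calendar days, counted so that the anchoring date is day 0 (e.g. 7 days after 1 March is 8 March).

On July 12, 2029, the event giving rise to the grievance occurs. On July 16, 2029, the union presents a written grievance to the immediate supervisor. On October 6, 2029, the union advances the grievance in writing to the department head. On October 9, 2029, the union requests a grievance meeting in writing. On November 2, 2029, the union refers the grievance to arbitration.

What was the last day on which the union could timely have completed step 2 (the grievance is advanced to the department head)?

The written grievance is presented to the supervisor on July 16, 2029; the 32-day waiting period therefore ends August 17, 2029, and step 2 runs from that date. The window is 21–40 days after August 17, 2029; it closes on September 26, 2029.

September 26, 2029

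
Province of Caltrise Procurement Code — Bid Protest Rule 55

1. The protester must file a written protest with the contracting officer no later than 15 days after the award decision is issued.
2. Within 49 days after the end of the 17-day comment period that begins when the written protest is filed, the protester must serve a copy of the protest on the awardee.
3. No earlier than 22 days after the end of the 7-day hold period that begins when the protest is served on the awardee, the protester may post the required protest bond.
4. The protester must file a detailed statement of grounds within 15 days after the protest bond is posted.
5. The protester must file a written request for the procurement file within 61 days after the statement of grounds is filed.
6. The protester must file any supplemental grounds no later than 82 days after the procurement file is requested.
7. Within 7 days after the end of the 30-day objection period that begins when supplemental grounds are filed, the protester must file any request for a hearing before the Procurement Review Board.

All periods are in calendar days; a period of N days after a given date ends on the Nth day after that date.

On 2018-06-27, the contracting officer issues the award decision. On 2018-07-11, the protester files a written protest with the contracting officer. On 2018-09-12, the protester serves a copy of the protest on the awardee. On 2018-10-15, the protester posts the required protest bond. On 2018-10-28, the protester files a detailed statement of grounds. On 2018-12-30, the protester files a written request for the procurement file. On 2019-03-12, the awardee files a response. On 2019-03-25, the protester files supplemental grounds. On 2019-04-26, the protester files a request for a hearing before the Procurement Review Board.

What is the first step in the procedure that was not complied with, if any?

(1) due by 2018-06-27 + 15 days = 2018-07-12; completed 2018-07-11, before the deadline.
(2) due by 2018-07-28 + 49 days = 2018-09-15; completed 2018-09-12, before the deadline.
(3) permitted from 2018-09-19 + 22 days = 2018-10-11 onward; 2018-10-15 is on or after that date.
(4) due by 2018-10-15 + 15 days = 2018-10-30; completed 2018-10-28, before the deadline.
(5) due by 2018-10-28 + 61 days = 2018-12-28; 2018-12-30 misses that deadline by 2 days.
No need to go further; step 5 was not satisfied.

Step 5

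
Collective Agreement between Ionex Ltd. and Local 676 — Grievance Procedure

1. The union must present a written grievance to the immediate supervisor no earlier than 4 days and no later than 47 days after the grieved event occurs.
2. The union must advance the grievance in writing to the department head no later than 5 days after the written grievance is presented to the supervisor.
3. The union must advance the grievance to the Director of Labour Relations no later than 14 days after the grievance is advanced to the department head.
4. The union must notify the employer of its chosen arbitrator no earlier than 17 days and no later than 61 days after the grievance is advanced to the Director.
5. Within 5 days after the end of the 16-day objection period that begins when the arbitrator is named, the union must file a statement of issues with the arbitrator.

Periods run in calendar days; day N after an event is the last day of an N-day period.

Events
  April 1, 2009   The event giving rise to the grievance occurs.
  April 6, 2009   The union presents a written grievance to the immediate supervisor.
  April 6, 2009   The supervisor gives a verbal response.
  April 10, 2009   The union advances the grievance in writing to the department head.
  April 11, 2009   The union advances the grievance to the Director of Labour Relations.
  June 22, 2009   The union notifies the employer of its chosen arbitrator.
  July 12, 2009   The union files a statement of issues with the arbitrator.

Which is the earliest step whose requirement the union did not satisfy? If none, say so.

Step 4

Step 1: the window is 4–47 days after April 1, 2009 (when the grieved event occurs), so April 5, 2009 through May 18, 2009; done April 6, 2009, which is between those dates.
Step 2: 5 days after April 6, 2009 (when the written grievance is presented to the supervisor) is April 11, 2009; April 10, 2009 is within that limit.
Step 3: 14 days after April 10, 2009 (when the grievance is advanced to the department head) is April 24, 2009; completed April 11, 2009, before the deadline.
Step 4: the window is 17–61 days after April 11, 2009 (when the grievance is advanced to the Director), so April 28, 2009 through June 11, 2009; June 22, 2009 is 11 days past the end of the window.
No need to go further; step 4 was not satisfied.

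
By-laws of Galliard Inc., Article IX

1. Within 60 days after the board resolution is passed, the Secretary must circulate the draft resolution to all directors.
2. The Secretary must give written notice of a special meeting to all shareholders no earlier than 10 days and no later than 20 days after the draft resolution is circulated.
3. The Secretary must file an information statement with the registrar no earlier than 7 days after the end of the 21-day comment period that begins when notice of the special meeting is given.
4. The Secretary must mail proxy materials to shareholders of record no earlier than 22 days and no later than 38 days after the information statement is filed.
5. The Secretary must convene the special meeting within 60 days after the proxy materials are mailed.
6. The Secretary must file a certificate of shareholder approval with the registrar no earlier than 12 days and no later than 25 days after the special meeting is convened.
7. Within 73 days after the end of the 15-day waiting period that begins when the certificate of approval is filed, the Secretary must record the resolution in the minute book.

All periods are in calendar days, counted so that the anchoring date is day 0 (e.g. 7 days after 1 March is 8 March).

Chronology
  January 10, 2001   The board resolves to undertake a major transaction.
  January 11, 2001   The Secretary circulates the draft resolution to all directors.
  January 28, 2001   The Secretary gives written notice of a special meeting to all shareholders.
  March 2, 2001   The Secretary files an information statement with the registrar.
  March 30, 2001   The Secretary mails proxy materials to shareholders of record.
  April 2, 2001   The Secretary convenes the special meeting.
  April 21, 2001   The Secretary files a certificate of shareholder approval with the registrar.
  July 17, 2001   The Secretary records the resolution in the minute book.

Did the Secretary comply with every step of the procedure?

Yes

Step 1 — counting 60 days from January 10, 2001 (when the board resolution is passed) gives a deadline of March 11, 2001; done January 11, 2001 — timely.
Step 2 — 10 and 20 days from January 11, 2001 (when the draft resolution is circulated) are January 21, 2001 and January 31, 2001 respectively; done January 28, 2001, which is between those dates.
Step 3 — must wait 7 days from February 18, 2001 (end of the 21-day comment period, which began when notice of the special meeting is given on January 28, 2001), so not before February 25, 2001; done March 2, 2001 — permitted.
Step 4 — 22 and 38 days from March 2, 2001 (when the information statement is filed) are March 24, 2001 and April 9, 2001 respectively; March 30, 2001 falls inside that range.
Step 5 — counting 60 days from March 30, 2001 (when the proxy materials are mailed) gives a deadline of May 29, 2001; April 2, 2001 is within that limit.
Step 6 — 12 and 25 days from April 2, 2001 (when the special meeting is convened) are April 14, 2001 and April 27, 2001 respectively; done April 21, 2001, which is between those dates.
Step 7 — counting 73 days from May 6, 2001 (end of the 15-day waiting period, which began when the certificate of approval is filed on April 21, 2001) gives a deadline of July 18, 2001; completed July 17, 2001, before the deadline.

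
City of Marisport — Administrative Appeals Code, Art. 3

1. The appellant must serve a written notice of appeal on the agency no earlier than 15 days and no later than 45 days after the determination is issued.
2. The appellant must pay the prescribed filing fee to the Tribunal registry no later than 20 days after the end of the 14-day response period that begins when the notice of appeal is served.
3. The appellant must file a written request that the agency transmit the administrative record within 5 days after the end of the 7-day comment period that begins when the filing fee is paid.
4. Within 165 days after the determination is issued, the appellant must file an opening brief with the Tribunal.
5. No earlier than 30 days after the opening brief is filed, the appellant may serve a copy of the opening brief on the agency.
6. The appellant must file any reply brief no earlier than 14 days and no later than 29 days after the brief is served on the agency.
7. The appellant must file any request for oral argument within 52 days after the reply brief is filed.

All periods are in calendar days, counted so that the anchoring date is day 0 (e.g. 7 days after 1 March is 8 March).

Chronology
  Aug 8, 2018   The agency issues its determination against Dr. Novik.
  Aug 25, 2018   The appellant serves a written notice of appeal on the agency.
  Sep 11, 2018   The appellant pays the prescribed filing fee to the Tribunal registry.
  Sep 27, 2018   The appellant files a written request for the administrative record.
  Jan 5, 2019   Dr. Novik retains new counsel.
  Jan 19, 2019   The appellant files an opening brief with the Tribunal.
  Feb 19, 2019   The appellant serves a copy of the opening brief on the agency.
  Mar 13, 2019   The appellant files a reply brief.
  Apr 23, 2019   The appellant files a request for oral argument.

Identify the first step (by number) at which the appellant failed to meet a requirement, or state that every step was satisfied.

Step 3

Step 1 — 15 and 45 days from Aug 8, 2018 (when the determination is issued) are Aug 23, 2018 and Sep 22, 2018 respectively; Aug 25, 2018 falls inside that range.
Step 2 — counting 20 days from Sep 8, 2018 (end of the 14-day response period, which began when the notice of appeal is served on Aug 25, 2018) gives a deadline of Sep 28, 2018; completed Sep 11, 2018, before the deadline.
Step 3 — counting 5 days from Sep 18, 2018 (end of the 7-day comment period, which began when the filing fee is paid on Sep 11, 2018) gives a deadline of Sep 23, 2018; Sep 27, 2018 misses that deadline by 4 days.
The analysis stops there.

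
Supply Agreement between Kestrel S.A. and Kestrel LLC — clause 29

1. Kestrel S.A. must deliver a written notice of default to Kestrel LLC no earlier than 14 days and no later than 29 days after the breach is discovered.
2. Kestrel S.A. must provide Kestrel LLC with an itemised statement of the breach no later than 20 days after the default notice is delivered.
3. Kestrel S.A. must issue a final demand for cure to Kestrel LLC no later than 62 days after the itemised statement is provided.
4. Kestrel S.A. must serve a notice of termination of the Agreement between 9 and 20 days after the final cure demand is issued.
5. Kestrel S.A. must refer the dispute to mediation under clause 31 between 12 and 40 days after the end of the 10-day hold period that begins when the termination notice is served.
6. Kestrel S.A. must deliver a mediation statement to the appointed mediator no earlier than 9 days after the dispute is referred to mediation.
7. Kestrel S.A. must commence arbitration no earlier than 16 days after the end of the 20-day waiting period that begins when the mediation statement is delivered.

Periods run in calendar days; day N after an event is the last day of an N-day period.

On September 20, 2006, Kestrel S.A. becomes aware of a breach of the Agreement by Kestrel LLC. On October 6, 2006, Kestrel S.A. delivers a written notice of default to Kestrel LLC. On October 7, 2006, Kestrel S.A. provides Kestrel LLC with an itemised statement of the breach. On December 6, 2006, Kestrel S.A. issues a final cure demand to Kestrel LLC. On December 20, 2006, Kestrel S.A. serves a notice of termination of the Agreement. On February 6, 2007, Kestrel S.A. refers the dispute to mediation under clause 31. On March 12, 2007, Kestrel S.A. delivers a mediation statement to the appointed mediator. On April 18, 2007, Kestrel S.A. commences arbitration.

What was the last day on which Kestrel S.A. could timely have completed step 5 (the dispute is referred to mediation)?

The termination notice is served on December 20, 2006; the 10-day hold period therefore ends December 30, 2006, and step 5 runs from that date. The window is 12–40 days after December 30, 2006; it closes on February 8, 2007.

February 8, 2007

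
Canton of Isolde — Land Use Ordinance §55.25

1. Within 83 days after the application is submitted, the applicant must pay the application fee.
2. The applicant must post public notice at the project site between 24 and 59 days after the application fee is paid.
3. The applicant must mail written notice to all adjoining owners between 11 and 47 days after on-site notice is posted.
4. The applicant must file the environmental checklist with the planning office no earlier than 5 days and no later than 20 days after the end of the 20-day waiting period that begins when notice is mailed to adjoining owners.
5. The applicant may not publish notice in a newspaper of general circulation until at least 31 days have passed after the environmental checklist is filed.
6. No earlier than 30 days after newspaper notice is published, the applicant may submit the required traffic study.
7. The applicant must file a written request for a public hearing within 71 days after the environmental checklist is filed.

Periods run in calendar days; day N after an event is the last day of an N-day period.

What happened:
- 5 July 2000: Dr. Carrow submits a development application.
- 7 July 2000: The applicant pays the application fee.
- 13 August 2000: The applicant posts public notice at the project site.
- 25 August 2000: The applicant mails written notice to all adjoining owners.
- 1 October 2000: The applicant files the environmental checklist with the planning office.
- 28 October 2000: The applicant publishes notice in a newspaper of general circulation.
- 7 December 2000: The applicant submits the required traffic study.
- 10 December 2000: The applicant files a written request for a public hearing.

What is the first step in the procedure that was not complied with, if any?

(1) due by 5 July 2000 + 83 days = 26 September 2000; 7 July 2000 is within that limit.
(2) the permitted window runs from 7 July 2000 + 24 = 31 July 2000 to 7 July 2000 + 59 = 4 September 2000; done 13 August 2000 — within the window.
(3) the permitted window runs from 13 August 2000 + 11 = 24 August 2000 to 13 August 2000 + 47 = 29 September 2000; done 25 August 2000, which is between those dates.
(4) the permitted window runs from 14 September 2000 + 5 = 19 September 2000 to 14 September 2000 + 20 = 4 October 2000; done 1 October 2000 — within the window.
(5) permitted from 1 October 2000 + 31 days = 1 November 2000 onward; 28 October 2000 is 4 days before the earliest permitted date.

Step 5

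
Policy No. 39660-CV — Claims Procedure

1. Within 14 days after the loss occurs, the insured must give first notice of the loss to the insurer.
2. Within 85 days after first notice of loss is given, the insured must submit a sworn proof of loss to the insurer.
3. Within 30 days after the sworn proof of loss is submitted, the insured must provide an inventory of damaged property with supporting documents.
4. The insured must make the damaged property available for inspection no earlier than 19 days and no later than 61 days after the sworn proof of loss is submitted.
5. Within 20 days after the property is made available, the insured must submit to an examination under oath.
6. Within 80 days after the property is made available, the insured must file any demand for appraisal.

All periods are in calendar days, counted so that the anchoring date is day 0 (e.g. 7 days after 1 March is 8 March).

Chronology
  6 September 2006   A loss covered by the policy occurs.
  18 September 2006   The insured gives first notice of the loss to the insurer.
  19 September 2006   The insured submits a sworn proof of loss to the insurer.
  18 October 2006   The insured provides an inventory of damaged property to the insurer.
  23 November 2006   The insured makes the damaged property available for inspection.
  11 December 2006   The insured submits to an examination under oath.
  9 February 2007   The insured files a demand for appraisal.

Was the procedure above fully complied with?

No

Step 1: 14 days after 6 September 2006 (when the loss occurs) is 20 September 2006; done 18 September 2006 — timely.
Step 2: 85 days after 18 September 2006 (when first notice of loss is given) is 12 December 2006; done 19 September 2006 — timely.
Step 3: 30 days after 19 September 2006 (when the sworn proof of loss is submitted) is 19 October 2006; 18 October 2006 is within that limit.
Step 4: the window is 19–61 days after 19 September 2006 (when the sworn proof of loss is submitted), so 8 October 2006 through 19 November 2006; 23 November 2006 is 4 days past the end of the window.
No need to go further; step 4 was not satisfied.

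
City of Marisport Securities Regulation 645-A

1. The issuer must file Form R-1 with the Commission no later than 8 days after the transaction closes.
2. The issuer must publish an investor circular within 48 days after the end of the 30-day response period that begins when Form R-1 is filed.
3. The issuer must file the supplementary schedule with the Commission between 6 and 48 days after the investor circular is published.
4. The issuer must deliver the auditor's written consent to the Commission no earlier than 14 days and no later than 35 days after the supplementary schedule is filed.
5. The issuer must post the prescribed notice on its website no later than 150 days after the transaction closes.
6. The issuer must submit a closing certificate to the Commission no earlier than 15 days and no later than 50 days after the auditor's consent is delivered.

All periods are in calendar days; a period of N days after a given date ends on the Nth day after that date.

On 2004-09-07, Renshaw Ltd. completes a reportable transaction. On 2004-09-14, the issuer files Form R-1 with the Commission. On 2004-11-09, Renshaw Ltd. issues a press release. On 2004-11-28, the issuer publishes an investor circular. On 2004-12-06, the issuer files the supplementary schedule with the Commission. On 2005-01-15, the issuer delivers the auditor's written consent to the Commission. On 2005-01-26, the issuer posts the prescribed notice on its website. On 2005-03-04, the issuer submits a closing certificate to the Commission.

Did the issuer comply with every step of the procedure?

Step 1: 8 days after 2004-09-07 (when the transaction closes) is 2004-09-15; done 2004-09-14 — timely.
Step 2: 48 days after 2004-10-14 (end of the 30-day response period, which began when Form R-1 is filed on 2004-09-14) is 2004-12-01; completed 2004-11-28, before the deadline.
Step 3: the window is 6–48 days after 2004-11-28 (when the investor circular is published), so 2004-12-04 through 2005-01-15; 2004-12-06 falls inside that range.
Step 4: the window is 14–35 days after 2004-12-06 (when the supplementary schedule is filed), so 2004-12-20 through 2005-01-10; 2005-01-15 is 5 days past the end of the window.

No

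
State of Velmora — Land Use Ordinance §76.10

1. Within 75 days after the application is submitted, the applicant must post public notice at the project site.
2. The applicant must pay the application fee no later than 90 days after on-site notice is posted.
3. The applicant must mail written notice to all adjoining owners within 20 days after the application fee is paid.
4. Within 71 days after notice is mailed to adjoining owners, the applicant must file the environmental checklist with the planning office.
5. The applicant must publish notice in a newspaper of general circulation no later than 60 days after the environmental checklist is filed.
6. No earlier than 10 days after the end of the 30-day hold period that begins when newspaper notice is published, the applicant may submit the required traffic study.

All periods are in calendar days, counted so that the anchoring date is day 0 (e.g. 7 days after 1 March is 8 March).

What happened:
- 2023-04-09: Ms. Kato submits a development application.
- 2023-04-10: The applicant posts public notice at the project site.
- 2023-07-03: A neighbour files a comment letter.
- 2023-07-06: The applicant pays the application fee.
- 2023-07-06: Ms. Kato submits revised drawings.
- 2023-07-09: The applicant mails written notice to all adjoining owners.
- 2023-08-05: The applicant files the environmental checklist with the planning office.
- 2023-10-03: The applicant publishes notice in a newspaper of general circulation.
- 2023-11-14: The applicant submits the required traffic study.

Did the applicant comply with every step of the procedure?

Yes

Step 1 — counting 75 days from 2023-04-09 (when the application is submitted) gives a deadline of 2023-06-23; done 2023-04-10 — timely.
Step 2 — counting 90 days from 2023-04-10 (when on-site notice is posted) gives a deadline of 2023-07-09; 2023-07-06 is within that limit.
Step 3 — counting 20 days from 2023-07-06 (when the application fee is paid) gives a deadline of 2023-07-26; completed 2023-07-09, before the deadline.
Step 4 — counting 71 days from 2023-07-09 (when notice is mailed to adjoining owners) gives a deadline of 2023-09-18; done 2023-08-05 — timely.
Step 5 — counting 60 days from 2023-08-05 (when the environmental checklist is filed) gives a deadline of 2023-10-04; 2023-10-03 is within that limit.
Step 6 — must wait 10 days from 2023-11-02 (end of the 30-day hold period, which began when newspaper notice is published on 2023-10-03), so not before 2023-11-12; done 2023-11-14, after the minimum wait.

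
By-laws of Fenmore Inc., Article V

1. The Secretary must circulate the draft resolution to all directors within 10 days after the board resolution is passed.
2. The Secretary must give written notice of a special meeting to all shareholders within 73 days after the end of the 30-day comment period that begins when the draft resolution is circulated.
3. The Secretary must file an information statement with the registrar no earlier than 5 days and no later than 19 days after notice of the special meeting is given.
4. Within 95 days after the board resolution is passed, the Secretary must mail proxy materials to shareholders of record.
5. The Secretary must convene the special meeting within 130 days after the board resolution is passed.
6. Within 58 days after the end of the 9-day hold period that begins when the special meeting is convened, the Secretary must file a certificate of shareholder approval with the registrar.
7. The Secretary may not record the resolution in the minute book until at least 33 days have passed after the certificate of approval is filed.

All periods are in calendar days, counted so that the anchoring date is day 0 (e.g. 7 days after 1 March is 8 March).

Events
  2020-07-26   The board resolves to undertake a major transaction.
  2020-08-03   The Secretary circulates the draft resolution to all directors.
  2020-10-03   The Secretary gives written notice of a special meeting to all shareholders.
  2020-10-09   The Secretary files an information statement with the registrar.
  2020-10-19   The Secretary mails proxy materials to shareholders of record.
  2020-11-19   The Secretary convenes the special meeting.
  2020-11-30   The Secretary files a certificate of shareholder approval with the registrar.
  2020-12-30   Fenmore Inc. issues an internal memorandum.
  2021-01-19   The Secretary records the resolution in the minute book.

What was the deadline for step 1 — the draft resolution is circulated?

2020-08-05

Step 1 runs from 2020-07-26, when the board resolution is passed. 10 days after 2020-07-26 is 2020-08-05.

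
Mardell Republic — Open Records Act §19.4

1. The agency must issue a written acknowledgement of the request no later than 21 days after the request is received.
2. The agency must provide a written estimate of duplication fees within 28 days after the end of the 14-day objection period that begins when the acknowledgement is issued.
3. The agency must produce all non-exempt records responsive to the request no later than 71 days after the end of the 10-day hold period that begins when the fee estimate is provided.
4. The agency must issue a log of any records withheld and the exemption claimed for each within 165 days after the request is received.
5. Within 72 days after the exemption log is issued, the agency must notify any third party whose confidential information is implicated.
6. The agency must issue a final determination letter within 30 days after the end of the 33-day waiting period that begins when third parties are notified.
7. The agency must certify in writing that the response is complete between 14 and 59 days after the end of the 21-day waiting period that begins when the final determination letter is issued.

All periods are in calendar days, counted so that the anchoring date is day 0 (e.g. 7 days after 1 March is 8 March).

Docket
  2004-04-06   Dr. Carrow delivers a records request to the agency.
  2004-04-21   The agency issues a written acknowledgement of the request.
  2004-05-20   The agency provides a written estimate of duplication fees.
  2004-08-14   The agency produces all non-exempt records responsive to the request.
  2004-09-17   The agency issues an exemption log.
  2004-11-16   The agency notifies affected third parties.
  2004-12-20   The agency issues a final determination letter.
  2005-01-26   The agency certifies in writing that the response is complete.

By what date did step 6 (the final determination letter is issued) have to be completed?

Third parties are notified on 2004-11-16; the 33-day waiting period therefore ends 2004-12-19, and step 6 runs from that date. 30 days after 2004-12-19 is 2005-01-18.

2005-01-18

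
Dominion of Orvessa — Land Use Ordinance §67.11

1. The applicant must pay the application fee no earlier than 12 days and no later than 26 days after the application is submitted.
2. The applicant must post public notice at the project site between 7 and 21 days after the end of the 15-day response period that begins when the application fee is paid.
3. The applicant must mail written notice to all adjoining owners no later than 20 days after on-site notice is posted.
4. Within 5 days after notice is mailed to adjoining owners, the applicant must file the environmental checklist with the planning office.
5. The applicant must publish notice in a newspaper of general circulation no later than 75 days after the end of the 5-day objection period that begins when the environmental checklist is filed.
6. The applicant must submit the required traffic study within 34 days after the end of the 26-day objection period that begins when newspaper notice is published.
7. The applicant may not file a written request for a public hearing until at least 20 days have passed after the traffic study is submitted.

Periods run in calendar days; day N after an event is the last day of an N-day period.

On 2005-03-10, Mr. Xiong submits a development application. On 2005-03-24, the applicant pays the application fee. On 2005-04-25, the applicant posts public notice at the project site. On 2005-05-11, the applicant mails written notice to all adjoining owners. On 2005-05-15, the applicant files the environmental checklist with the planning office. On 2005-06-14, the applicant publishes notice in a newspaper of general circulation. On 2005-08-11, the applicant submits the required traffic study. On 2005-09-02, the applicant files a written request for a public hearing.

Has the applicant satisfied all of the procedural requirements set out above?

Yes

Step 1 — 12 and 26 days from 2005-03-10 (when the application is submitted) are 2005-03-22 and 2005-04-05 respectively; done 2005-03-24 — within the window.
Step 2 — 7 and 21 days from 2005-04-08 (end of the 15-day response period, which began when the application fee is paid on 2005-03-24) are 2005-04-15 and 2005-04-29 respectively; done 2005-04-25 — within the window.
Step 3 — counting 20 days from 2005-04-25 (when on-site notice is posted) gives a deadline of 2005-05-15; completed 2005-05-11, before the deadline.
Step 4 — counting 5 days from 2005-05-11 (when notice is mailed to adjoining owners) gives a deadline of 2005-05-16; completed 2005-05-15, before the deadline.
Step 5 — counting 75 days from 2005-05-20 (end of the 5-day objection period, which began when the environmental checklist is filed on 2005-05-15) gives a deadline of 2005-08-03; done 2005-06-14 — timely.
Step 6 — counting 34 days from 2005-07-10 (end of the 26-day objection period, which began when newspaper notice is published on 2005-06-14) gives a deadline of 2005-08-13; completed 2005-08-11, before the deadline.
Step 7 — must wait 20 days from 2005-08-11 (when the traffic study is submitted), so not before 2005-08-31; done 2005-09-02, after the minimum wait.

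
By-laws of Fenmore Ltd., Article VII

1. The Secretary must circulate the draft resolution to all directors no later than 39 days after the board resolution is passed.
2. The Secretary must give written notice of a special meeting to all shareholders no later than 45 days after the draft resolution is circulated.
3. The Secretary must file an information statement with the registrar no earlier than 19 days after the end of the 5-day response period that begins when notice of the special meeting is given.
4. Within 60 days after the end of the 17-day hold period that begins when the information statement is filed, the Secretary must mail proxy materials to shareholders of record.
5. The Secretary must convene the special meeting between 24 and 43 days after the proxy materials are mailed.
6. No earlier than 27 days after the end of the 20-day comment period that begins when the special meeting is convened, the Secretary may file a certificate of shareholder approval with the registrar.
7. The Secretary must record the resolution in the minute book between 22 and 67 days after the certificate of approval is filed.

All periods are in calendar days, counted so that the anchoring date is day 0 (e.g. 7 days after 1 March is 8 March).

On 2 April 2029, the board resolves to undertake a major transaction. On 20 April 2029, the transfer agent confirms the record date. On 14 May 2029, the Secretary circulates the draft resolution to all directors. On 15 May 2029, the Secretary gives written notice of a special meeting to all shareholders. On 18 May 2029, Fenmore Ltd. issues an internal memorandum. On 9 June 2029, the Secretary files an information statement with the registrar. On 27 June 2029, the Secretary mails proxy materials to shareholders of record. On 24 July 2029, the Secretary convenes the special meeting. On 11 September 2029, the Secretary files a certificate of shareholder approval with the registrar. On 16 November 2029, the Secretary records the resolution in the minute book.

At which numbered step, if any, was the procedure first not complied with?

Step 1: 39 days after 2 April 2029 (when the board resolution is passed) is 11 May 2029; not done until 14 May 2029, 3 days after the deadline.
The analysis stops there.

Step 1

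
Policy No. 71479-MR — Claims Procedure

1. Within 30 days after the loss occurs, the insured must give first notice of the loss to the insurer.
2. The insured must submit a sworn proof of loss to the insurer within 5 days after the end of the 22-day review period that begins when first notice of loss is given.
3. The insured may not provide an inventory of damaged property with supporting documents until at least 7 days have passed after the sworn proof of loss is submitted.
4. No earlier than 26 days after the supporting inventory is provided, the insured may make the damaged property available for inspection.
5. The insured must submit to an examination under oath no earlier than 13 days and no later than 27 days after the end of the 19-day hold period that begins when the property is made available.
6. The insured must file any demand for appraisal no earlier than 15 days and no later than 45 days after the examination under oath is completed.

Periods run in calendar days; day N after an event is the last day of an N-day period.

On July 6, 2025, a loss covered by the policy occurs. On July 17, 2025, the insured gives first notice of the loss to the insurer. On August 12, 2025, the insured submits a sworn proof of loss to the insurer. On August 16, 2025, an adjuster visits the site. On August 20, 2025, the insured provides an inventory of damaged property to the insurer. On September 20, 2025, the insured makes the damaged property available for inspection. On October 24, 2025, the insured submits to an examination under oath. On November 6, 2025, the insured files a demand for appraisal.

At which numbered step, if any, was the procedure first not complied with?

Step 6

(1) due by July 6, 2025 + 30 days = August 5, 2025; completed July 17, 2025, before the deadline.
(2) due by August 8, 2025 + 5 days = August 13, 2025; done August 12, 2025 — timely.
(3) permitted from August 12, 2025 + 7 days = August 19, 2025 onward; done August 20, 2025 — permitted.
(4) permitted from August 20, 2025 + 26 days = September 15, 2025 onward; done September 20, 2025 — permitted.
(5) the permitted window runs from October 9, 2025 + 13 = October 22, 2025 to October 9, 2025 + 27 = November 5, 2025; done October 24, 2025, which is between those dates.
(6) the permitted window runs from October 24, 2025 + 15 = November 8, 2025 to October 24, 2025 + 45 = December 8, 2025; done November 6, 2025 — 2 days before the window opened.
That is the first point of non-compliance.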